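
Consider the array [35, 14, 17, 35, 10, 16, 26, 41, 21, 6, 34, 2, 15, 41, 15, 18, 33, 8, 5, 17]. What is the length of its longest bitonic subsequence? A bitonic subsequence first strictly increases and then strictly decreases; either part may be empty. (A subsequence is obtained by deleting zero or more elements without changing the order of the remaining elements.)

8

One longest bitonic subsequence is 14, 17, 35, 26, 21, 18, 8, 5 (positions 2,3,4,7,9,16,18,19): it rises to 35 then falls. Length 8 is optimal.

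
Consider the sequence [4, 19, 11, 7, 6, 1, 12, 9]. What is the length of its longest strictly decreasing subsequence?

Scanning left to right, the best length ending at each element is: 4→1, 19→1, 11→2, 7→3, 6→4, 1→5, 12→2, 9→3.
So the longest decreasing subsequence has length 5, e.g. 19, 11, 7, 6, 1.

5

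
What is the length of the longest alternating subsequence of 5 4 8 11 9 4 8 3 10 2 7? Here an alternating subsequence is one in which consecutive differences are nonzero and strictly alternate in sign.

9

Track the best alternating length ending on an up-step vs a down-step at each position: up/down = 1/1, 1/2, 3/1, 3/1, 3/4, 1/4, 5/4, 1/6, 7/4, 1/8, 9/8.
The maximum over both is 9; one such subsequence is 5, 4, 8, 4, 8, 3, 10, 2, 7.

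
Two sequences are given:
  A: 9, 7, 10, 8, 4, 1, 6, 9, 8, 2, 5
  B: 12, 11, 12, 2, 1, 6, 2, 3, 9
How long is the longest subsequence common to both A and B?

A longest common subsequence is 1, 6, 9 (length 3); the LCS DP confirms no longer common subsequence exists.

3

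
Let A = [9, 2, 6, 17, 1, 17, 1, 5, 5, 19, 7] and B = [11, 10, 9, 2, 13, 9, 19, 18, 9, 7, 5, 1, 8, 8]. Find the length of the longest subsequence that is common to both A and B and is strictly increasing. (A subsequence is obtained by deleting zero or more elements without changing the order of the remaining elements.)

2

For each value that appears in both, track the longest common increasing run ending there.
The best achievable length is 2; one witness is 9, 19 (A-positions 1,10, B-positions 3,7).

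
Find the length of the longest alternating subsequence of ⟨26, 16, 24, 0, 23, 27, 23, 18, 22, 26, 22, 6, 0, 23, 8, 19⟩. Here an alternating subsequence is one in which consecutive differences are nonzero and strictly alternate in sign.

A longest alternating subsequence is 26, 16, 24, 0, 27, 23, 26, 22, 23, 8, 19 (positions 1,2,3,4,6,7,10,11,14,15,16); its 10 consecutive differences strictly alternate in sign, and length 11 is optimal.

11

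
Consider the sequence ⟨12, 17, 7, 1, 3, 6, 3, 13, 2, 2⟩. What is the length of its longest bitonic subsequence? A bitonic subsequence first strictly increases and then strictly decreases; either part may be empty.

6

One longest bitonic subsequence is 12, 17, 7, 6, 3, 2 (positions 1,2,3,6,7,10): it rises to 17 then falls. Length 6 is optimal.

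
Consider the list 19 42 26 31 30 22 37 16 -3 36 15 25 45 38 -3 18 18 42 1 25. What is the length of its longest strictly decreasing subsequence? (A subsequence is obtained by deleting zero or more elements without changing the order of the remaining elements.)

Scanning left to right, the best length ending at each element is: 19→1, 42→1, 26→2, 31→2, 30→3, 22→4, 37→2, 16→5, -3→6, 36→3, 15→6, 25→4, 45→1, 38→2, -3→7, 18→5, 18→5, 42→2, 1→7, 25→4.
So the longest decreasing subsequence has length 7, e.g. 42, 31, 30, 22, 16, 15, -3.

7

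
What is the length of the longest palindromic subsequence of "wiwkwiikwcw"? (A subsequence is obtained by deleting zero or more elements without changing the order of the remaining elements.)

8

One longest palindromic subsequence is wwkiikww (positions 1,3,4,6,7,8,9,11); it reads the same forward and backward, and the interval DP gives dp[1][11] = 8.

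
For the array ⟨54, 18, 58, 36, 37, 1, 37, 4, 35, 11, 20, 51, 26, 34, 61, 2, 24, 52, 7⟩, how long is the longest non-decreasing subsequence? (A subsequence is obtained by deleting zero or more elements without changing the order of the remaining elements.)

Let dp[i] be the longest non-decreasing subsequence ending at position i. Then dp = [1, 1, 2, 2, 3, 1, 4, 2, 3, 3, 4, 5, 5, 6, 7, 2, 5, 7, 3].
The maximum is 7; one witness is 1, 4, 11, 20, 26, 34, 61 at positions 6,8,10,11,13,14,15.

7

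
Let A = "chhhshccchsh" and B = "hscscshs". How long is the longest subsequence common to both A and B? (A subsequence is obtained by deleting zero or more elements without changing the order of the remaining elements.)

6

Backtracking the LCS table gives one alignment: h (A4,B1) → s (A5,B2) → c (A7,B3) → c (A8,B5) → h (A10,B7) → s (A11,B8).
So the longest common subsequence has length 6.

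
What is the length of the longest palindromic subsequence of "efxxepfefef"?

One longest palindromic subsequence is fefefef (positions 2,5,7,8,9,10,11); it reads the same forward and backward, and the interval DP gives dp[1][11] = 7.

7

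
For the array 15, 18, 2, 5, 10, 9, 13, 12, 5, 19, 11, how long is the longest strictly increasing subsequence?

Scanning left to right, the best length ending at each element is: 15→1, 18→2, 2→1, 5→2, 10→3, 9→3, 13→4, 12→4, 5→2, 19→5, 11→4.
So the longest increasing subsequence has length 5, e.g. 2, 5, 10, 13, 19.

5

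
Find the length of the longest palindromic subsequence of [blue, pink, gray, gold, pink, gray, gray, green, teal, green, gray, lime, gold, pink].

One longest palindromic subsequence is pink gold gray green teal green gray gold pink (positions 2,4,7,8,9,10,11,13,14); it reads the same forward and backward, and the interval DP gives dp[1][14] = 9.

9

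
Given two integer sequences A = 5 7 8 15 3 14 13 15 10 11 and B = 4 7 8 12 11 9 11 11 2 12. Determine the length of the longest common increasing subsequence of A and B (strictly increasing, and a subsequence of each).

A longest common strictly increasing subsequence is 7, 8, 11 (length 3); it appears in order in both A and B, and no longer such subsequence exists.

3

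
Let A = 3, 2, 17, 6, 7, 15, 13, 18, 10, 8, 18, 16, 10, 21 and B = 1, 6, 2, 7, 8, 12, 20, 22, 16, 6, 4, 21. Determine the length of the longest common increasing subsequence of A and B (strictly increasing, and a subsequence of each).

For each value that appears in both, track the longest common increasing run ending there.
The best achievable length is 5; one witness is 6, 7, 8, 16, 21 (A-positions 4,5,10,12,14, B-positions 2,4,5,9,12).

5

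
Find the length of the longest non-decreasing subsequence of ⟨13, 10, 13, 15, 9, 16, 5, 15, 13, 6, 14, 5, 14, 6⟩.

One longest non-decreasing subsequence is 13, 13, 13, 14, 14 (positions 1,3,9,11,13), of length 5; no longer one exists.

5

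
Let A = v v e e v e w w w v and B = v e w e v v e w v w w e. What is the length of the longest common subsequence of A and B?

Backtracking the LCS table gives one alignment: v (A2,B1) → e (A3,B2) → e (A4,B4) → v (A5,B6) → e (A6,B7) → w (A7,B8) → w (A8,B10) → w (A9,B11).
So the longest common subsequence has length 8.

8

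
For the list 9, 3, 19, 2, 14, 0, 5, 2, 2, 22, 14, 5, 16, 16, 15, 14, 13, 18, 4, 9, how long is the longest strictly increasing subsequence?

Scanning left to right, the best length ending at each element is: 9→1, 3→1, 19→2, 2→1, 14→2, 0→1, 5→2, 2→2, 2→2, 22→3, 14→3, 5→3, 16→4, 16→4, 15→4, 14→4, 13→4, 18→5, 4→3, 9→4.
So the longest increasing subsequence has length 5, e.g. 3, 5, 14, 16, 18.

5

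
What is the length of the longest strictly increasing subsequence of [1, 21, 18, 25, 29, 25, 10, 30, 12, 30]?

Scanning left to right, the best length ending at each element is: 1→1, 21→2, 18→2, 25→3, 29→4, 25→3, 10→2, 30→5, 12→3, 30→5.
So the longest increasing subsequence has length 5, e.g. 1, 21, 25, 29, 30.

5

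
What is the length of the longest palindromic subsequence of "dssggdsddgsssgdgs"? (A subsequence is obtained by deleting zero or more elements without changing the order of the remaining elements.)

11

One longest palindromic subsequence is sgdgsssgdgs (positions 2,4,6,10,11,12,13,14,15,16,17); it reads the same forward and backward, and the interval DP gives dp[1][17] = 11.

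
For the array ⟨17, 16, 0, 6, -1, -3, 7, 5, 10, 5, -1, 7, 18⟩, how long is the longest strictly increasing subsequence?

Scanning left to right, the best length ending at each element is: 17→1, 16→1, 0→1, 6→2, -1→1, -3→1, 7→3, 5→2, 10→4, 5→2, -1→2, 7→3, 18→5.
So the longest increasing subsequence has length 5, e.g. 0, 6, 7, 10, 18.

5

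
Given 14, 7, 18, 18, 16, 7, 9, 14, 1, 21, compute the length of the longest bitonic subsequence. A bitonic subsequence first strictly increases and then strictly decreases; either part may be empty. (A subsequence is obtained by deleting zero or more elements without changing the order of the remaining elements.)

One longest bitonic subsequence is 14, 18, 16, 14, 1 (positions 1,3,5,8,9): it rises to 18 then falls. Length 5 is optimal.

5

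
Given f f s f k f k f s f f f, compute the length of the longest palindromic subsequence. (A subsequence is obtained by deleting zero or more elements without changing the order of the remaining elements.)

Using dp[i][j] = 2 + dp[i+1][j−1] if the ends match, else max(dp[i+1][j], dp[i][j−1]):
dp[1][12] = 11. A witness is ffsfkfkfsff at positions 1,2,3,4,5,6,7,8,9,11,12.

11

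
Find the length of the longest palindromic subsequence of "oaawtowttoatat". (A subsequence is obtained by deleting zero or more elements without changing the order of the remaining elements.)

8

One longest palindromic subsequence is atottota (positions 3,5,6,8,9,10,12,13); it reads the same forward and backward, and the interval DP gives dp[1][14] = 8.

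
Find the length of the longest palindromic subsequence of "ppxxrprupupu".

7

One longest palindromic subsequence is pprprpp (positions 1,2,5,6,7,9,11); it reads the same forward and backward, and the interval DP gives dp[1][12] = 7.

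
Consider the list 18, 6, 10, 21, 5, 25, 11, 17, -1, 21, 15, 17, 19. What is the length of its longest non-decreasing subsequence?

Let dp[i] be the longest non-decreasing subsequence ending at position i. Then dp = [1, 1, 2, 3, 1, 4, 3, 4, 1, 5, 4, 5, 6].
The maximum is 6; one witness is 6, 10, 11, 17, 17, 19 at positions 2,3,7,8,12,13.

6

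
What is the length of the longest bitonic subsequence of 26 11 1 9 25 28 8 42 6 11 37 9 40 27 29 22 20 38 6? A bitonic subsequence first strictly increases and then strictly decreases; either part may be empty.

One longest bitonic subsequence is 1, 9, 25, 28, 42, 40, 29, 22, 20, 6 (positions 3,4,5,6,8,13,15,16,17,19): it rises to 42 then falls. Length 10 is optimal.

10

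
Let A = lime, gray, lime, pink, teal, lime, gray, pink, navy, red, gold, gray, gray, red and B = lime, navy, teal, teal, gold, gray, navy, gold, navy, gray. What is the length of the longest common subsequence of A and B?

Backtracking the LCS table gives one alignment: lime (A1,B1) → teal (A5,B4) → gray (A7,B6) → navy (A9,B7) → gold (A11,B8) → gray (A13,B10).
So the longest common subsequence has length 6.

6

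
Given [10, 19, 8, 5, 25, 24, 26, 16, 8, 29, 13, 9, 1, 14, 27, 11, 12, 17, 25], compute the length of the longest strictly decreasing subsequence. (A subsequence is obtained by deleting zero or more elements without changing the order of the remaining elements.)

6

Let dp[i] be the longest decreasing subsequence ending at position i. Then dp = [1, 1, 2, 3, 1, 2, 1, 3, 4, 1, 4, 5, 6, 4, 2, 5, 5, 3, 3].
The maximum is 6; one witness is 25, 24, 16, 13, 9, 1 at positions 5,6,8,11,12,13.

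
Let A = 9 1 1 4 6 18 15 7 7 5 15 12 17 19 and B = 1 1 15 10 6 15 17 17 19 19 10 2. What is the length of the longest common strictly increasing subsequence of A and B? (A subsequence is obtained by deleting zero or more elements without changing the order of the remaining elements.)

5

A longest common strictly increasing subsequence is 1, 6, 15, 17, 19 (length 5); it appears in order in both A and B, and no longer such subsequence exists.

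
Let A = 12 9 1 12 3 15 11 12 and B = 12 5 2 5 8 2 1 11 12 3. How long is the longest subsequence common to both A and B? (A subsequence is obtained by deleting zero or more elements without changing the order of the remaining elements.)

4

A longest common subsequence is 12, 1, 12, 3 (length 4); the LCS DP confirms no longer common subsequence exists.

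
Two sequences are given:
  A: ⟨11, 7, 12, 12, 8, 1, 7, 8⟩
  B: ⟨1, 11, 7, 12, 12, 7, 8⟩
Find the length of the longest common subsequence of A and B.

A longest common subsequence is 11, 7, 12, 12, 7, 8 (length 6); the LCS DP confirms no longer common subsequence exists.

6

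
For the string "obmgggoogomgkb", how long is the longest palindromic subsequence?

8

Using dp[i][j] = 2 + dp[i+1][j−1] if the ends match, else max(dp[i+1][j], dp[i][j−1]):
dp[1][14] = 8. A witness is bggooggb at positions 2,5,6,7,8,9,12,14.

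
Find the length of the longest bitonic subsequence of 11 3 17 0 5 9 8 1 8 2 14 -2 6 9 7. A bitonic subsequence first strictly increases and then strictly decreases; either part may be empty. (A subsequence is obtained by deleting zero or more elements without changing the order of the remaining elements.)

Let inc[i] be the LIS ending at i and dec[i] the longest strictly decreasing subsequence starting at i. inc = [1, 1, 2, 1, 2, 3, 3, 2, 3, 3, 4, 1, 4, 5, 5], dec = [5, 3, 5, 2, 3, 4, 3, 2, 3, 2, 3, 1, 1, 2, 1].
max_i inc[i]+dec[i]−1 = 6, with one witness 11, 17, 9, 8, 2, -2.

6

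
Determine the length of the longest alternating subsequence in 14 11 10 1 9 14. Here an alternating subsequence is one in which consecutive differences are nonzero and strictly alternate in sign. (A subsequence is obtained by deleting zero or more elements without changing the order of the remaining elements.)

A longest alternating subsequence is 14, 1, 9 (positions 1,4,5); its 2 consecutive differences strictly alternate in sign, and length 3 is optimal.

3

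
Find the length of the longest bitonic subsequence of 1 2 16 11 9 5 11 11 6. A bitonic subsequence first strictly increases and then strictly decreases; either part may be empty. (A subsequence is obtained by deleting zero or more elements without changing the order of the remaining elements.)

One longest bitonic subsequence is 1, 2, 16, 11, 9, 6 (positions 1,2,3,4,5,9): it rises to 16 then falls. Length 6 is optimal.

6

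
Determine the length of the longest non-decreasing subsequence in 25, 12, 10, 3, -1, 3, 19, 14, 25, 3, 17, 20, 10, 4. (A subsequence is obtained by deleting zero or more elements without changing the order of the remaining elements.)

5

Let dp[i] be the longest non-decreasing subsequence ending at position i. Then dp = [1, 1, 1, 1, 1, 2, 3, 3, 4, 3, 4, 5, 4, 4].
The maximum is 5; one witness is 3, 3, 14, 17, 20 at positions 4,6,8,11,12.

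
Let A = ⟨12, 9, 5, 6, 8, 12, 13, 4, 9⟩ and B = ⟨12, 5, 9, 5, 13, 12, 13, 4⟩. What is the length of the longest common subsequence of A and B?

Backtracking the LCS table gives one alignment: 12 (A1,B1) → 9 (A2,B3) → 5 (A3,B4) → 12 (A6,B6) → 13 (A7,B7) → 4 (A8,B8).
So the longest common subsequence has length 6.

6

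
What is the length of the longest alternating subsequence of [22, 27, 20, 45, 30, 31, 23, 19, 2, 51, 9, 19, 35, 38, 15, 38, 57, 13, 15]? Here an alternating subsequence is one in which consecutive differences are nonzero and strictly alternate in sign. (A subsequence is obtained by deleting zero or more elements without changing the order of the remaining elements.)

A longest alternating subsequence is 22, 27, 20, 45, 30, 31, 23, 51, 9, 19, 15, 38, 13, 15 (positions 1,2,3,4,5,6,7,10,11,12,15,16,18,19); its 13 consecutive differences strictly alternate in sign, and length 14 is optimal.

14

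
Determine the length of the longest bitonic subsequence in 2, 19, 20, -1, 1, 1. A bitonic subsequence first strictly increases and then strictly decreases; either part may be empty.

4

One longest bitonic subsequence is 2, 19, 20, 1 (positions 1,2,3,6): it rises to 20 then falls. Length 4 is optimal.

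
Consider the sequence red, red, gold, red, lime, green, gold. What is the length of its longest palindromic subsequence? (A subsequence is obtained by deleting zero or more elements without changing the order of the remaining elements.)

3

One longest palindromic subsequence is gold green gold (positions 3,6,7); it reads the same forward and backward, and the interval DP gives dp[1][7] = 3.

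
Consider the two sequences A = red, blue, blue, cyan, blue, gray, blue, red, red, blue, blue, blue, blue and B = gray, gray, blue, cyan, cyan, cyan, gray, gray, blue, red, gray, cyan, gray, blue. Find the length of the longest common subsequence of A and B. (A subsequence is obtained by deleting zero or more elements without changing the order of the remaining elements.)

A longest common subsequence is blue, cyan, gray, blue, red, blue (length 6); the LCS DP confirms no longer common subsequence exists.

6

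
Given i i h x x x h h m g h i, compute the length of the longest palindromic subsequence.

Using dp[i][j] = 2 + dp[i+1][j−1] if the ends match, else max(dp[i+1][j], dp[i][j−1]):
dp[1][12] = 7. A witness is ihxxxhi at positions 1,3,4,5,6,11,12.

7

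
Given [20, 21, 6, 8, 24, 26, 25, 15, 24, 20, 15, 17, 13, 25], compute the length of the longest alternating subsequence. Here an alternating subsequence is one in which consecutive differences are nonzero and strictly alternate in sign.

10

Track the best alternating length ending on an up-step vs a down-step at each position: up/down = 1/1, 2/1, 1/3, 4/3, 4/1, 4/1, 4/5, 4/5, 6/5, 6/7, 4/7, 8/7, 4/9, 10/5.
The maximum over both is 10; one such subsequence is 20, 21, 6, 24, 15, 24, 15, 17, 13, 25.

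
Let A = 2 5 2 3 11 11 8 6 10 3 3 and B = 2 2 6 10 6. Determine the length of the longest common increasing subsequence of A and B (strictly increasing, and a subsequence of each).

3

For each value that appears in both, track the longest common increasing run ending there.
The best achievable length is 3; one witness is 2, 6, 10 (A-positions 1,8,9, B-positions 1,3,4).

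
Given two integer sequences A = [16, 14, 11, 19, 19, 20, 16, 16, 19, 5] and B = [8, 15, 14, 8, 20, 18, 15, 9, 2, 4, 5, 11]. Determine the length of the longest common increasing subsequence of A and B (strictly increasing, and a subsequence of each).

2

A longest common strictly increasing subsequence is 14, 20 (length 2); it appears in order in both A and B, and no longer such subsequence exists.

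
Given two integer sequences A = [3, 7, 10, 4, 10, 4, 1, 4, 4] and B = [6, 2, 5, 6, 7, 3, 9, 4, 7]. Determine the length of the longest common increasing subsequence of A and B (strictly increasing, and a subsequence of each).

2

A longest common strictly increasing subsequence is 3, 4 (length 2); it appears in order in both A and B, and no longer such subsequence exists.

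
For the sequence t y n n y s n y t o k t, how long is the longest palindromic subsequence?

7

One longest palindromic subsequence is tynsnyt (positions 1,2,3,6,7,8,12); it reads the same forward and backward, and the interval DP gives dp[1][12] = 7.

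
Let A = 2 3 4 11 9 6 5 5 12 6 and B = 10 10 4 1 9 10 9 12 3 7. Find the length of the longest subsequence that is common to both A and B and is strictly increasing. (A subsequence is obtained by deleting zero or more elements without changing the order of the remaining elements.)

A longest common strictly increasing subsequence is 4, 9, 12 (length 3); it appears in order in both A and B, and no longer such subsequence exists.

3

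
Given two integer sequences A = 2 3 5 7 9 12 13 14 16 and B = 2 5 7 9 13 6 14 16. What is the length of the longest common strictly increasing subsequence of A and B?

A longest common strictly increasing subsequence is 2, 5, 7, 9, 13, 14, 16 (length 7); it appears in order in both A and B, and no longer such subsequence exists.

7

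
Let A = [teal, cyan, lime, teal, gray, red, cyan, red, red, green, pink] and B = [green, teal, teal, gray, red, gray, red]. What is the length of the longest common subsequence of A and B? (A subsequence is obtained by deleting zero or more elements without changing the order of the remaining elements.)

5

Backtracking the LCS table gives one alignment: teal (A1,B2) → teal (A4,B3) → gray (A5,B4) → red (A6,B5) → red (A9,B7).
So the longest common subsequence has length 5.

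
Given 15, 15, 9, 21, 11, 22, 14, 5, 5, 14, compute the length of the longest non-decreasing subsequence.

4

Let dp[i] be the longest non-decreasing subsequence ending at position i. Then dp = [1, 2, 1, 3, 2, 4, 3, 1, 2, 4].
The maximum is 4; one witness is 15, 15, 21, 22 at positions 1,2,4,6.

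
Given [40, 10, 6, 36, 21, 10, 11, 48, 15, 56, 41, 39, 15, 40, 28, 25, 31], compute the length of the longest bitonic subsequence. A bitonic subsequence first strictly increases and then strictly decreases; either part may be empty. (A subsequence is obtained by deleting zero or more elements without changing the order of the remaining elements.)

9

Let inc[i] be the LIS ending at i and dec[i] the longest strictly decreasing subsequence starting at i. inc = [1, 1, 1, 2, 2, 2, 3, 4, 4, 5, 5, 5, 4, 6, 5, 5, 6], dec = [4, 2, 1, 3, 2, 1, 1, 5, 1, 5, 4, 3, 1, 3, 2, 1, 1].
max_i inc[i]+dec[i]−1 = 9, with one witness 6, 10, 11, 48, 56, 41, 40, 28, 25.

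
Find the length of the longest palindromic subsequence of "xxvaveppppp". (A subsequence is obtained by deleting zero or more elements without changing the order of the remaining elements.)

5

Using dp[i][j] = 2 + dp[i+1][j−1] if the ends match, else max(dp[i+1][j], dp[i][j−1]):
dp[1][11] = 5. A witness is ppppp at positions 7,8,9,10,11.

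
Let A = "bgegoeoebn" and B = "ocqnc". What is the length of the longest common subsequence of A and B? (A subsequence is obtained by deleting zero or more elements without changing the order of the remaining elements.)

2

Backtracking the LCS table gives one alignment: o (A5,B1) → n (A10,B4).
So the longest common subsequence has length 2.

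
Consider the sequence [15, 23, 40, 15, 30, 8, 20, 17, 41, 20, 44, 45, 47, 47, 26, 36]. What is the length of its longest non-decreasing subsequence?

Scanning left to right, the best length ending at each element is: 15→1, 23→2, 40→3, 15→2, 30→3, 8→1, 20→3, 17→3, 41→4, 20→4, 44→5, 45→6, 47→7, 47→8, 26→5, 36→6.
So the longest non-decreasing subsequence has length 8, e.g. 15, 23, 40, 41, 44, 45, 47, 47.

8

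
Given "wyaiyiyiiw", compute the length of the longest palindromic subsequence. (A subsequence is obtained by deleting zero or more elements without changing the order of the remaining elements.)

7

One longest palindromic subsequence is wiiyiiw (positions 1,4,6,7,8,9,10); it reads the same forward and backward, and the interval DP gives dp[1][10] = 7.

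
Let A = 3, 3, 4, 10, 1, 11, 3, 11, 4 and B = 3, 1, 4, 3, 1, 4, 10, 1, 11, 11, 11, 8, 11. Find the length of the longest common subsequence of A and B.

A longest common subsequence is 3, 3, 4, 10, 1, 11, 11 (length 7); the LCS DP confirms no longer common subsequence exists.

7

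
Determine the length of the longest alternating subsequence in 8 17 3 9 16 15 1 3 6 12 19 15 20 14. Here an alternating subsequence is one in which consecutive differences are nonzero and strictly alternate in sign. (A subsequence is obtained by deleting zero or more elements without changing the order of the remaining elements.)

9

A longest alternating subsequence is 8, 17, 3, 16, 15, 19, 15, 20, 14 (positions 1,2,3,5,6,11,12,13,14); its 8 consecutive differences strictly alternate in sign, and length 9 is optimal.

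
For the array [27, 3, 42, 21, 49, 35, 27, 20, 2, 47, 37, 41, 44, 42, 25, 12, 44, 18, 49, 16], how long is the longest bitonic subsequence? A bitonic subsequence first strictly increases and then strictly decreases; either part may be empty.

10

One longest bitonic subsequence is 3, 21, 35, 37, 41, 44, 42, 25, 18, 16 (positions 2,4,6,11,12,13,14,15,18,20): it rises to 44 then falls. Length 10 is optimal.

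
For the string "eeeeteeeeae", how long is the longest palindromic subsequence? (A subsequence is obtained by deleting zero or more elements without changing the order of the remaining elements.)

Using dp[i][j] = 2 + dp[i+1][j−1] if the ends match, else max(dp[i+1][j], dp[i][j−1]):
dp[1][11] = 9. A witness is eeeeeeeee at positions 1,2,3,4,6,7,8,9,11.

9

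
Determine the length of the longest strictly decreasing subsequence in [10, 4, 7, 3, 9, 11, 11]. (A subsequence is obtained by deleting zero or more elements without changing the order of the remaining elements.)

3

Scanning left to right, the best length ending at each element is: 10→1, 4→2, 7→2, 3→3, 9→2, 11→1, 11→1.
So the longest decreasing subsequence has length 3, e.g. 10, 4, 3.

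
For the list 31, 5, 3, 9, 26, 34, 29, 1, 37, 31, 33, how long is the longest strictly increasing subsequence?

6

Let dp[i] be the longest increasing subsequence ending at position i. Then dp = [1, 1, 1, 2, 3, 4, 4, 1, 5, 5, 6].
The maximum is 6; one witness is 5, 9, 26, 29, 31, 33 at positions 2,4,5,7,10,11.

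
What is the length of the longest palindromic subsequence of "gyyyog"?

5

One longest palindromic subsequence is gyyyg (positions 1,2,3,4,6); it reads the same forward and backward, and the interval DP gives dp[1][6] = 5.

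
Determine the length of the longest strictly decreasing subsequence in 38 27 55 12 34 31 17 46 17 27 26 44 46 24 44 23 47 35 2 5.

Scanning left to right, the best length ending at each element is: 38→1, 27→2, 55→1, 12→3, 34→2, 31→3, 17→4, 46→2, 17→4, 27→4, 26→5, 44→3, 46→2, 24→6, 44→3, 23→7, 47→2, 35→4, 2→8, 5→8.
So the longest decreasing subsequence has length 8, e.g. 38, 34, 31, 27, 26, 24, 23, 2.

8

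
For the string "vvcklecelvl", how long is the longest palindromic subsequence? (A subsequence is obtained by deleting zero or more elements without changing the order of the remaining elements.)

7

Using dp[i][j] = 2 + dp[i+1][j−1] if the ends match, else max(dp[i+1][j], dp[i][j−1]):
dp[1][11] = 7. A witness is vlecelv at positions 2,5,6,7,8,9,10.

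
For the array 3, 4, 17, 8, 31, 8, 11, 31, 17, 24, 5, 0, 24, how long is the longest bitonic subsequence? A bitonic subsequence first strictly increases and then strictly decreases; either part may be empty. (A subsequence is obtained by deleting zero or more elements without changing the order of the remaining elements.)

One longest bitonic subsequence is 3, 4, 8, 11, 31, 24, 5, 0 (positions 1,2,4,7,8,10,11,12): it rises to 31 then falls. Length 8 is optimal.

8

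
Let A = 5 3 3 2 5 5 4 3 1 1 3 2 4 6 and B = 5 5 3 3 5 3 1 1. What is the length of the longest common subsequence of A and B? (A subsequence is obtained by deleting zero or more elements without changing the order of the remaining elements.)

A longest common subsequence is 5, 3, 3, 5, 3, 1, 1 (length 7); the LCS DP confirms no longer common subsequence exists.

7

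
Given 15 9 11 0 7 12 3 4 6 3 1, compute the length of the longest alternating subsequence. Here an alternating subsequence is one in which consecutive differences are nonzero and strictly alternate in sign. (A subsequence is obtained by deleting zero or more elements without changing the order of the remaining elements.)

8

A longest alternating subsequence is 15, 9, 11, 0, 7, 3, 4, 3 (positions 1,2,3,4,5,7,8,10); its 7 consecutive differences strictly alternate in sign, and length 8 is optimal.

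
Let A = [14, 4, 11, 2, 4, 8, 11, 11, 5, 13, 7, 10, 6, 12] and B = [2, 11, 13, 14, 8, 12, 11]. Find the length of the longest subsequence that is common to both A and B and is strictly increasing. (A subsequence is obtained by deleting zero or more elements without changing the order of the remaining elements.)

For each value that appears in both, track the longest common increasing run ending there.
The best achievable length is 3; one witness is 2, 11, 13 (A-positions 4,7,10, B-positions 1,2,3).

3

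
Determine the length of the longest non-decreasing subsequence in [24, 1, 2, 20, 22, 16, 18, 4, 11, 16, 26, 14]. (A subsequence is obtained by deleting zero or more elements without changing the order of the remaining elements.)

6

Scanning left to right, the best length ending at each element is: 24→1, 1→1, 2→2, 20→3, 22→4, 16→3, 18→4, 4→3, 11→4, 16→5, 26→6, 14→5.
So the longest non-decreasing subsequence has length 6, e.g. 1, 2, 4, 11, 16, 26.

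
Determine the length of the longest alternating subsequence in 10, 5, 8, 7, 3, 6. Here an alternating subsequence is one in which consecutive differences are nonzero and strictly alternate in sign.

5

Track the best alternating length ending on an up-step vs a down-step at each position: up/down = 1/1, 1/2, 3/2, 3/4, 1/4, 5/4.
The maximum over both is 5; one such subsequence is 10, 5, 8, 3, 6.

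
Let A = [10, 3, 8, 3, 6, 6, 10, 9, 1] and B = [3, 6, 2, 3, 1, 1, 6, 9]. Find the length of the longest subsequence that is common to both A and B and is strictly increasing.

3

A longest common strictly increasing subsequence is 3, 6, 9 (length 3); it appears in order in both A and B, and no longer such subsequence exists.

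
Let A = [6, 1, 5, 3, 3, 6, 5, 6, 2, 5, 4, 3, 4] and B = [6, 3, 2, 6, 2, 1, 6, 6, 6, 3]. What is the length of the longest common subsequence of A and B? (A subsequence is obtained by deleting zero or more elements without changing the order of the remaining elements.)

Backtracking the LCS table gives one alignment: 6 (A1,B4) → 1 (A2,B6) → 6 (A6,B8) → 6 (A8,B9) → 3 (A12,B10).
So the longest common subsequence has length 5.

5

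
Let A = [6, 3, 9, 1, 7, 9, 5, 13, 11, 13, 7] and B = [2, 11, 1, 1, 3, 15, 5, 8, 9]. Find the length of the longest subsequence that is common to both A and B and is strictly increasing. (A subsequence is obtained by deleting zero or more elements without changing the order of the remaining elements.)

2

A longest common strictly increasing subsequence is 1, 5 (length 2); it appears in order in both A and B, and no longer such subsequence exists.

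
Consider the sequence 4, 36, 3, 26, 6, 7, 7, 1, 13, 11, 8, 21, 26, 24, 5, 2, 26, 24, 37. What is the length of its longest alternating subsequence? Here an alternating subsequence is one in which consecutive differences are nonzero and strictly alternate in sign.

Track the best alternating length ending on an up-step vs a down-step at each position: up/down = 1/1, 2/1, 1/3, 4/3, 4/5, 6/5, 6/5, 1/7, 8/5, 8/9, 8/9, 10/5, 10/3, 10/11, 8/11, 8/11, 12/3, 12/13, 14/1.
The maximum over both is 14; one such subsequence is 4, 36, 3, 26, 6, 7, 1, 13, 11, 26, 24, 26, 24, 37.

14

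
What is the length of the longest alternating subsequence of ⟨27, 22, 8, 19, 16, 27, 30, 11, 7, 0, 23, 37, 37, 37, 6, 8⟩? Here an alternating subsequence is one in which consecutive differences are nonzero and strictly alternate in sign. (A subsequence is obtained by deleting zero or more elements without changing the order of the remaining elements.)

9

Track the best alternating length ending on an up-step vs a down-step at each position: up/down = 1/1, 1/2, 1/2, 3/2, 3/4, 5/1, 5/1, 3/6, 1/6, 1/6, 7/6, 7/1, 7/1, 7/1, 7/8, 9/8.
The maximum over both is 9; one such subsequence is 27, 8, 19, 16, 27, 11, 23, 6, 8.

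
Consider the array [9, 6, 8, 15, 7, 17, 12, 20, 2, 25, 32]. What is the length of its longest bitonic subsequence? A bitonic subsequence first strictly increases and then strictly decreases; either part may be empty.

One longest bitonic subsequence is 6, 8, 15, 17, 20, 25, 32 (positions 2,3,4,6,8,10,11): it rises to 32 then falls. Length 7 is optimal.

7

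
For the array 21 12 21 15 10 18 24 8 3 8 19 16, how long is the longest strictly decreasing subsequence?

Scanning left to right, the best length ending at each element is: 21→1, 12→2, 21→1, 15→2, 10→3, 18→2, 24→1, 8→4, 3→5, 8→4, 19→2, 16→3.
So the longest decreasing subsequence has length 5, e.g. 21, 12, 10, 8, 3.

5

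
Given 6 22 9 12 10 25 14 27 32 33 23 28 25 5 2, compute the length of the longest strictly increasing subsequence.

Scanning left to right, the best length ending at each element is: 6→1, 22→2, 9→2, 12→3, 10→3, 25→4, 14→4, 27→5, 32→6, 33→7, 23→5, 28→6, 25→6, 5→1, 2→1.
So the longest increasing subsequence has length 7, e.g. 6, 9, 12, 25, 27, 32, 33.

7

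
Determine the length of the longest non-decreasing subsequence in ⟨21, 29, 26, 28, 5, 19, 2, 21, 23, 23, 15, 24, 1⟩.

Let dp[i] be the longest non-decreasing subsequence ending at position i. Then dp = [1, 2, 2, 3, 1, 2, 1, 3, 4, 5, 2, 6, 1].
The maximum is 6; one witness is 5, 19, 21, 23, 23, 24 at positions 5,6,8,9,10,12.

6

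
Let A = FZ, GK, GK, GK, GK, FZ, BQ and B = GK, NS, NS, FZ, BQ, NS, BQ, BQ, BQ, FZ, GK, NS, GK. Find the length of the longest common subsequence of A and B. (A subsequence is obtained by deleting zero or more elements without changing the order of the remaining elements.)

A longest common subsequence is FZ, GK, GK (length 3); the LCS DP confirms no longer common subsequence exists.

3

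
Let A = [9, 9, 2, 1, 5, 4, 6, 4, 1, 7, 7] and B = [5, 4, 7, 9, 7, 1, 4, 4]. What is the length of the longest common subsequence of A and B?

4

A longest common subsequence is 9, 1, 4, 4 (length 4); the LCS DP confirms no longer common subsequence exists.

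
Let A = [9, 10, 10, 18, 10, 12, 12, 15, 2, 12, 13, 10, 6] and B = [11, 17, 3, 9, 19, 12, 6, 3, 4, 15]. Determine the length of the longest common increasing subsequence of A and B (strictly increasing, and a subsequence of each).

For each value that appears in both, track the longest common increasing run ending there.
The best achievable length is 3; one witness is 9, 12, 15 (A-positions 1,6,8, B-positions 4,6,10).

3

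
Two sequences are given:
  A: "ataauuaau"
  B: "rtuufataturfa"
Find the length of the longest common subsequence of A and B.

A longest common subsequence is tuuaau (length 6); the LCS DP confirms no longer common subsequence exists.

6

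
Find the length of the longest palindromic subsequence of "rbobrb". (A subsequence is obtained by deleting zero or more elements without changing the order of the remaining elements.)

5

One longest palindromic subsequence is rbobr (positions 1,2,3,4,5); it reads the same forward and backward, and the interval DP gives dp[1][6] = 5.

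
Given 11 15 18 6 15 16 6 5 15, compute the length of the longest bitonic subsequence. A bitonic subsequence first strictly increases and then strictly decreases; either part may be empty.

6

One longest bitonic subsequence is 11, 15, 18, 16, 6, 5 (positions 1,2,3,6,7,8): it rises to 18 then falls. Length 6 is optimal.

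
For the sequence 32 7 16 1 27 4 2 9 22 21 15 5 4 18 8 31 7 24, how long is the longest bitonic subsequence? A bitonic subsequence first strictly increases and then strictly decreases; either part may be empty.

8

One longest bitonic subsequence is 7, 16, 27, 22, 21, 18, 8, 7 (positions 2,3,5,9,10,14,15,17): it rises to 27 then falls. Length 8 is optimal.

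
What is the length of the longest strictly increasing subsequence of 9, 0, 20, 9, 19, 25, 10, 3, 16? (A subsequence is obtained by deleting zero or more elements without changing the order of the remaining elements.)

4

Let dp[i] be the longest increasing subsequence ending at position i. Then dp = [1, 1, 2, 2, 3, 4, 3, 2, 4].
The maximum is 4; one witness is 0, 9, 19, 25 at positions 2,4,5,6.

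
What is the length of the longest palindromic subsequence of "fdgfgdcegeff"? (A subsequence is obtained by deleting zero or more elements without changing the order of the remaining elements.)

7

One longest palindromic subsequence is ffegeff (positions 1,4,8,9,10,11,12); it reads the same forward and backward, and the interval DP gives dp[1][12] = 7.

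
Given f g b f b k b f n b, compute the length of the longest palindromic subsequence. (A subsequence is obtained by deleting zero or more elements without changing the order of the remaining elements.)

7

One longest palindromic subsequence is bfbkbfb (positions 3,4,5,6,7,8,10); it reads the same forward and backward, and the interval DP gives dp[1][10] = 7.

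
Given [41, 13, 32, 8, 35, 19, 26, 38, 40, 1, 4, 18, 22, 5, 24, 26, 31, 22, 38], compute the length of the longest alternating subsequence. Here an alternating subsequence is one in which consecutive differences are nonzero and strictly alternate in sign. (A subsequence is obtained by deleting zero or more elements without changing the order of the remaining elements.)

A longest alternating subsequence is 41, 13, 32, 8, 35, 19, 26, 1, 18, 5, 24, 22, 38 (positions 1,2,3,4,5,6,7,10,12,14,15,18,19); its 12 consecutive differences strictly alternate in sign, and length 13 is optimal.

13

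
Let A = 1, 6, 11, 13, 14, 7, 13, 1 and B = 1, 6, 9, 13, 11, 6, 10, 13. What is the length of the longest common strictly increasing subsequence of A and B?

4

For each value that appears in both, track the longest common increasing run ending there.
The best achievable length is 4; one witness is 1, 6, 11, 13 (A-positions 1,2,3,4, B-positions 1,2,5,8).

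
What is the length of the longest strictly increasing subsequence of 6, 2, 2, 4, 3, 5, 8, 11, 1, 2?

One longest increasing subsequence is 2, 4, 5, 8, 11 (positions 2,4,6,7,8), of length 5; no longer one exists.

5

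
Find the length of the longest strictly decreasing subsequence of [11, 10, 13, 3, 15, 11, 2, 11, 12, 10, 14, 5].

One longest decreasing subsequence is 11, 10, 3, 2 (positions 1,2,4,7), of length 4; no longer one exists.

4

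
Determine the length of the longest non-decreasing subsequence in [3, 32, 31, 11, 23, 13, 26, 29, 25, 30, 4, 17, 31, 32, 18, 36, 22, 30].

9

One longest non-decreasing subsequence is 3, 11, 23, 26, 29, 30, 31, 32, 36 (positions 1,4,5,7,8,10,13,14,16), of length 9; no longer one exists.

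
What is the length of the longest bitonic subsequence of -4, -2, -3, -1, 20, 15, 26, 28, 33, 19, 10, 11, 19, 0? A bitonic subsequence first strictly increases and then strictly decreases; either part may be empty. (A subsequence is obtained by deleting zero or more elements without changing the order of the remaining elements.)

10

Let inc[i] be the LIS ending at i and dec[i] the longest strictly decreasing subsequence starting at i. inc = [1, 2, 2, 3, 4, 4, 5, 6, 7, 5, 4, 5, 6, 4], dec = [1, 2, 1, 1, 4, 3, 4, 4, 4, 3, 2, 2, 2, 1].
max_i inc[i]+dec[i]−1 = 10, with one witness -4, -2, -1, 20, 26, 28, 33, 19, 11, 0.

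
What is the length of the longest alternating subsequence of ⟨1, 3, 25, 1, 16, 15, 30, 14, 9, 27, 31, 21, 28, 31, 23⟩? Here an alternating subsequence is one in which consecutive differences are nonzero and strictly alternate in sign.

Track the best alternating length ending on an up-step vs a down-step at each position: up/down = 1/1, 2/1, 2/1, 1/3, 4/3, 4/5, 6/1, 4/7, 4/7, 8/7, 8/1, 8/9, 10/9, 10/1, 10/11.
The maximum over both is 11; one such subsequence is 1, 3, 1, 16, 15, 30, 14, 27, 21, 28, 23.

11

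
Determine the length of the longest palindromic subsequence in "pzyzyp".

5

Using dp[i][j] = 2 + dp[i+1][j−1] if the ends match, else max(dp[i+1][j], dp[i][j−1]):
dp[1][6] = 5. A witness is pyzyp at positions 1,3,4,5,6.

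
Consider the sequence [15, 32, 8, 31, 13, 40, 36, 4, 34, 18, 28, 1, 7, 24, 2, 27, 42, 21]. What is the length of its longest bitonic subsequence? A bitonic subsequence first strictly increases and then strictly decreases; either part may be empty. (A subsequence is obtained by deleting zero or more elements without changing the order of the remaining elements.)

One longest bitonic subsequence is 15, 32, 40, 36, 34, 28, 27, 21 (positions 1,2,6,7,9,11,16,18): it rises to 40 then falls. Length 8 is optimal.

8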